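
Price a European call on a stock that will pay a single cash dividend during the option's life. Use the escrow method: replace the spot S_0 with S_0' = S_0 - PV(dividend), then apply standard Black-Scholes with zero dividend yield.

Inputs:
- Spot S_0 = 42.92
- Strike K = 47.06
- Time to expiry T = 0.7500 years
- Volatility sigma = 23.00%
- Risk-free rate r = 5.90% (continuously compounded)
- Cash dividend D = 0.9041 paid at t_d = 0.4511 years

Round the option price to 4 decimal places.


PV(D) = D * exp(-r * t_d) = 0.9041 * 0.97373616 = 0.88035486
S_0' = S_0 - PV(D) = 42.9200 - 0.88035486 = 42.03964514
d1 = (ln(S_0'/K) + (r + sigma^2/2)*T) / (sigma*sqrt(T)) = -0.24460964
d2 = d1 - sigma*sqrt(T) = -0.44379549
exp(-rT) = 0.95671475
N(d1) = 0.40337935; N(d2) = 0.32859523
C = S_0' * N(d1) - K * exp(-rT) * N(d2) = 42.03964514 * 0.40337935 - 47.0600 * 0.95671475 * 0.32859523 = 2.1636

Answer: Price = 2.1636


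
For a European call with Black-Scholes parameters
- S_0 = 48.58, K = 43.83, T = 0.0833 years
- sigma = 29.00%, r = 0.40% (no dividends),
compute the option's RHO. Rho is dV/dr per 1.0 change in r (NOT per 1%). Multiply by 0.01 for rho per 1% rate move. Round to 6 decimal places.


Answer: Rho = 3.223753

Derivation:
d1 = 1.2751564270; d2 = 1.1914573828
phi(d1) = 0.1769389555; exp(-qT) = 1.0000000000; exp(-rT) = 0.9996668555
N(d2) = 0.8832629613
Rho = K*T*exp(-rT)*N(d2) = 43.8300 * 0.0833 * 0.9996668555 * 0.8832629613 = 3.223753


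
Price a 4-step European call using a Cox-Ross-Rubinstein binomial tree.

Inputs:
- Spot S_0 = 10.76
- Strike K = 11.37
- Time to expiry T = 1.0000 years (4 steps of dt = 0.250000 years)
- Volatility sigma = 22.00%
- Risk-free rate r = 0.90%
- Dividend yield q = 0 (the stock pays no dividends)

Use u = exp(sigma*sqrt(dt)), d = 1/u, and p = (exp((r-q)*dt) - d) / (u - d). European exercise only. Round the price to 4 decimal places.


Answer: Price = V(0,0) = 0.7573

Derivation:
dt = T/N = 0.250000
u = exp(sigma*sqrt(dt)) = 1.116278; d = 1/u = 0.895834
p = (exp((r-q)*dt) - d) / (u - d) = 0.482746
Discount per step: exp(-r*dt) = 0.997753
Stock lattice S(k, i) with i counting down-moves:
  k=0: S(0,0) = 10.7600
  k=1: S(1,0) = 12.0112; S(1,1) = 9.6392
  k=2: S(2,0) = 13.4078; S(2,1) = 10.7600; S(2,2) = 8.6351
  k=3: S(3,0) = 14.9668; S(3,1) = 12.0112; S(3,2) = 9.6392; S(3,3) = 7.7356
  k=4: S(4,0) = 16.7071; S(4,1) = 13.4078; S(4,2) = 10.7600; S(4,3) = 8.6351; S(4,4) = 6.9298
Terminal payoffs V(N, i) = max(S_T - K, 0):
  V(4,0) = 5.337130; V(4,1) = 2.037786; V(4,2) = 0.000000; V(4,3) = 0.000000; V(4,4) = 0.000000
Backward induction: V(k, i) = exp(-r*dt) * [p * V(k+1, i) + (1-p) * V(k+1, i+1)].
  V(3,0) = exp(-r*dt) * [p*5.337130 + (1-p)*2.037786] = 3.622371
  V(3,1) = exp(-r*dt) * [p*2.037786 + (1-p)*0.000000] = 0.981522
  V(3,2) = exp(-r*dt) * [p*0.000000 + (1-p)*0.000000] = 0.000000
  V(3,3) = exp(-r*dt) * [p*0.000000 + (1-p)*0.000000] = 0.000000
  V(2,0) = exp(-r*dt) * [p*3.622371 + (1-p)*0.981522] = 2.251310
  V(2,1) = exp(-r*dt) * [p*0.981522 + (1-p)*0.000000] = 0.472761
  V(2,2) = exp(-r*dt) * [p*0.000000 + (1-p)*0.000000] = 0.000000
  V(1,0) = exp(-r*dt) * [p*2.251310 + (1-p)*0.472761] = 1.328356
  V(1,1) = exp(-r*dt) * [p*0.472761 + (1-p)*0.000000] = 0.227710
  V(0,0) = exp(-r*dt) * [p*1.328356 + (1-p)*0.227710] = 0.757336


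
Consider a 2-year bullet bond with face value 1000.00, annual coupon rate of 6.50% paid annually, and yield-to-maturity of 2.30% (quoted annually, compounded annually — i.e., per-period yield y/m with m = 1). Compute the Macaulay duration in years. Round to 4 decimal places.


Coupon per period c = face * coupon_rate / m = 65.000000
Periods per year m = 1; per-period yield y/m = 0.023000
Number of cashflows N = 2
Cashflows (t years, CF_t, discount factor 1/(1+y/m)^(m*t), PV):
  t = 1.0000: CF_t = 65.000000, DF = 0.977517, PV = 63.538612
  t = 2.0000: CF_t = 1065.000000, DF = 0.955540, PV = 1017.649774
Price P = sum_t PV_t = 1081.188386
Macaulay numerator sum_t t * PV_t:
  t * PV_t at t = 1.0000: 63.538612
  t * PV_t at t = 2.0000: 2035.299547
Macaulay duration D = (sum_t t * PV_t) / P = 2098.838159 / 1081.188386 = 1.941233

Answer: Macaulay duration = 1.9412 years


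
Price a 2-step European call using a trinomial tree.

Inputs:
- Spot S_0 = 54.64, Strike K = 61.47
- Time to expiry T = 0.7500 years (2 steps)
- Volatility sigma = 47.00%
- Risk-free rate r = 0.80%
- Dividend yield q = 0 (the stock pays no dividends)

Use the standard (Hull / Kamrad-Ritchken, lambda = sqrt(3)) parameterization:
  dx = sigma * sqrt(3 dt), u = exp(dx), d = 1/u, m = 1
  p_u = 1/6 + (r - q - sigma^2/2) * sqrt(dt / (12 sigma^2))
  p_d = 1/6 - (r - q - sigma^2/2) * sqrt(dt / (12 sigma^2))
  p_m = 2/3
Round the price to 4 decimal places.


dt = T/N = 0.375000; dx = sigma*sqrt(3*dt) = 0.498510
u = exp(dx) = 1.646267; d = 1/u = 0.607435
p_u = 0.128133, p_m = 0.666667, p_d = 0.205200
Discount per step: exp(-r*dt) = 0.997004
Stock lattice S(k, j) with j the centered position index:
  k=0: S(0,+0) = 54.6400
  k=1: S(1,-1) = 33.1902; S(1,+0) = 54.6400; S(1,+1) = 89.9520
  k=2: S(2,-2) = 20.1609; S(2,-1) = 33.1902; S(2,+0) = 54.6400; S(2,+1) = 89.9520; S(2,+2) = 148.0851
Terminal payoffs V(N, j) = max(S_T - K, 0):
  V(2,-2) = 0.000000; V(2,-1) = 0.000000; V(2,+0) = 0.000000; V(2,+1) = 28.482027; V(2,+2) = 86.615051
Backward induction: V(k, j) = exp(-r*dt) * [p_u * V(k+1, j+1) + p_m * V(k+1, j) + p_d * V(k+1, j-1)]
  V(1,-1) = exp(-r*dt) * [p_u*0.000000 + p_m*0.000000 + p_d*0.000000] = 0.000000
  V(1,+0) = exp(-r*dt) * [p_u*28.482027 + p_m*0.000000 + p_d*0.000000] = 3.638559
  V(1,+1) = exp(-r*dt) * [p_u*86.615051 + p_m*28.482027 + p_d*0.000000] = 29.996150
  V(0,+0) = exp(-r*dt) * [p_u*29.996150 + p_m*3.638559 + p_d*0.000000] = 6.250426

Answer: Price = V(0,0) = 6.2504


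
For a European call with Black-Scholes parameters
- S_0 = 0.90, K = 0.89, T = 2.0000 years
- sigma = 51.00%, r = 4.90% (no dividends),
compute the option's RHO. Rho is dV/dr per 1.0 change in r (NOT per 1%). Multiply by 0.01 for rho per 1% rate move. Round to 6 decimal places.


d1 = 0.5119914803; d2 = -0.2092574365
phi(d1) = 0.3499355896; exp(-qT) = 1.0000000000; exp(-rT) = 0.9066489038
N(d2) = 0.4171236385
Rho = K*T*exp(-rT)*N(d2) = 0.8900 * 2.0000 * 0.9066489038 * 0.4171236385 = 0.673169

Answer: Rho = 0.673169


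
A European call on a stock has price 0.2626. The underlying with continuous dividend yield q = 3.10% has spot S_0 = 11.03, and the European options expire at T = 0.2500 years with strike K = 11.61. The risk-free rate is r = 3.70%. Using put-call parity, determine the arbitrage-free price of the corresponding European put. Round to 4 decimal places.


Answer: Put price = 0.8209

Derivation:
Put-call parity: C - P = S_0 * exp(-qT) - K * exp(-rT).
S_0 * exp(-qT) = 11.0300 * 0.99227995 = 10.94484789
K * exp(-rT) = 11.6100 * 0.99079265 = 11.50310266
P = C - S*exp(-qT) + K*exp(-rT)
P = 0.2626 - 10.94484789 + 11.50310266 = 0.8209


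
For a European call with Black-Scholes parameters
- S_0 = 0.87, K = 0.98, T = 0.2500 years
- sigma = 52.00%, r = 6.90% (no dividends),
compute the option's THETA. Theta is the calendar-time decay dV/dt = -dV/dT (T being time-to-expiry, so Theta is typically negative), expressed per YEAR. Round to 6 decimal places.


d1 = -0.2615744616; d2 = -0.5215744616
phi(d1) = 0.3855250403; exp(-qT) = 1.0000000000; exp(-rT) = 0.9828979294
Theta = -S*exp(-qT)*phi(d1)*sigma/(2*sqrt(T)) - r*K*exp(-rT)*N(d2) + q*S*exp(-qT)*N(d1)
N(d1) = 0.3968247677; N(d2) = 0.3009833242; sqrt(T) = 0.5000000000
Term 1 = -0.8700 * 1.0000000000 * 0.3855250403 * 0.5200 / (2 * 0.5000000000) = -0.1744115282
Term 2 = -0.0690 * 0.9800 * 0.9828979294 * 0.3009833242 = -0.0200044226
Term 3 = 0 (no dividend yield, q = 0)
Theta = -0.1744115282 + (-0.0200044226) + (0.0000000000) = -0.194416

Answer: Theta = -0.194416


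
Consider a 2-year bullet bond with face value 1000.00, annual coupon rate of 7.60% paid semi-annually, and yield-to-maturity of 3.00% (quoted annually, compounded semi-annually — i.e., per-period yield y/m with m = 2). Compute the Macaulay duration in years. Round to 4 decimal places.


Answer: Macaulay duration = 1.8978 years

Derivation:
Coupon per period c = face * coupon_rate / m = 38.000000
Periods per year m = 2; per-period yield y/m = 0.015000
Number of cashflows N = 4
Cashflows (t years, CF_t, discount factor 1/(1+y/m)^(m*t), PV):
  t = 0.5000: CF_t = 38.000000, DF = 0.985222, PV = 37.438424
  t = 1.0000: CF_t = 38.000000, DF = 0.970662, PV = 36.885146
  t = 1.5000: CF_t = 38.000000, DF = 0.956317, PV = 36.340046
  t = 2.0000: CF_t = 1038.000000, DF = 0.942184, PV = 977.987231
Price P = sum_t PV_t = 1088.650847
Macaulay numerator sum_t t * PV_t:
  t * PV_t at t = 0.5000: 18.719212
  t * PV_t at t = 1.0000: 36.885146
  t * PV_t at t = 1.5000: 54.510069
  t * PV_t at t = 2.0000: 1955.974462
Macaulay duration D = (sum_t t * PV_t) / P = 2066.088889 / 1088.650847 = 1.897843


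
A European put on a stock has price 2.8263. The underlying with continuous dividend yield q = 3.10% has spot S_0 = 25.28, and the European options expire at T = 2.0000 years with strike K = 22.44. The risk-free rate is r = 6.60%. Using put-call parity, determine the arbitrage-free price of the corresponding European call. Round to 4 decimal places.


Put-call parity: C - P = S_0 * exp(-qT) - K * exp(-rT).
S_0 * exp(-qT) = 25.2800 * 0.93988289 = 23.76023938
K * exp(-rT) = 22.4400 * 0.87634100 = 19.66509193
C = P + S*exp(-qT) - K*exp(-rT)
C = 2.8263 + 23.76023938 - 19.66509193 = 6.9214

Answer: Call price = 6.9214


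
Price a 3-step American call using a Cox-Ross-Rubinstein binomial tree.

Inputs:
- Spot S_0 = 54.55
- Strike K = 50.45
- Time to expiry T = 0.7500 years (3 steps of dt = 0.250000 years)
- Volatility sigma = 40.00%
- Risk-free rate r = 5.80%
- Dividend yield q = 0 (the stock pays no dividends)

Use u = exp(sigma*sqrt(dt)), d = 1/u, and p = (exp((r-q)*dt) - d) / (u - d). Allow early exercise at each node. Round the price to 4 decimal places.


Answer: Price = V(0,0) = 11.0406

Derivation:
dt = T/N = 0.250000
u = exp(sigma*sqrt(dt)) = 1.221403; d = 1/u = 0.818731
p = (exp((r-q)*dt) - d) / (u - d) = 0.486438
Discount per step: exp(-r*dt) = 0.985605
Stock lattice S(k, i) with i counting down-moves:
  k=0: S(0,0) = 54.5500
  k=1: S(1,0) = 66.6275; S(1,1) = 44.6618
  k=2: S(2,0) = 81.3790; S(2,1) = 54.5500; S(2,2) = 36.5660
  k=3: S(3,0) = 99.3966; S(3,1) = 66.6275; S(3,2) = 44.6618; S(3,3) = 29.9377
Terminal payoffs V(N, i) = max(S_T - K, 0):
  V(3,0) = 48.946581; V(3,1) = 16.177520; V(3,2) = 0.000000; V(3,3) = 0.000000
Backward induction: V(k, i) = exp(-r*dt) * [p * V(k+1, i) + (1-p) * V(k+1, i+1)]; then take max(V_cont, immediate exercise) for American.
  V(2,0) = exp(-r*dt) * [p*48.946581 + (1-p)*16.177520] = 31.655284; exercise = 30.929037; V(2,0) = max -> 31.655284
  V(2,1) = exp(-r*dt) * [p*16.177520 + (1-p)*0.000000] = 7.756075; exercise = 4.100000; V(2,1) = max -> 7.756075
  V(2,2) = exp(-r*dt) * [p*0.000000 + (1-p)*0.000000] = 0.000000; exercise = 0.000000; V(2,2) = max -> 0.000000
  V(1,0) = exp(-r*dt) * [p*31.655284 + (1-p)*7.756075] = 19.102549; exercise = 16.177520; V(1,0) = max -> 19.102549
  V(1,1) = exp(-r*dt) * [p*7.756075 + (1-p)*0.000000] = 3.718536; exercise = 0.000000; V(1,1) = max -> 3.718536
  V(0,0) = exp(-r*dt) * [p*19.102549 + (1-p)*3.718536] = 11.040646; exercise = 4.100000; V(0,0) = max -> 11.040646


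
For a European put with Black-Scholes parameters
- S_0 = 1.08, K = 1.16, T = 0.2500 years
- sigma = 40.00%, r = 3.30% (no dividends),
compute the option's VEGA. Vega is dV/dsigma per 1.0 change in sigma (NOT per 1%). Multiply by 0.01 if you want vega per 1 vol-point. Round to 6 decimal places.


d1 = -0.2160448199; d2 = -0.4160448199
phi(d1) = 0.3897396935; exp(-qT) = 1.0000000000; exp(-rT) = 0.9917839379
Vega = S * exp(-qT) * phi(d1) * sqrt(T) = 1.0800 * 1.0000000000 * 0.3897396935 * 0.5000000000 = 0.210459

Answer: Vega = 0.210459


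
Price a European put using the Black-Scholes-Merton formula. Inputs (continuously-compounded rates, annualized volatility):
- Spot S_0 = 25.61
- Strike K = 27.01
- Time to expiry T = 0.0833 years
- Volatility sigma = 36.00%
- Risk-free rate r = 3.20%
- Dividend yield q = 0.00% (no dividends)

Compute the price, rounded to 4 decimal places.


d1 = (ln(S/K) + (r - q + 0.5*sigma^2) * T) / (sigma * sqrt(T)) = -0.43464720
d2 = d1 - sigma * sqrt(T) = -0.53854947
exp(-rT) = 0.99733795; exp(-qT) = 1.00000000
P = K * exp(-rT) * N(-d2) - S_0 * exp(-qT) * N(-d1)
N(-d1) = 0.66809074; N(-d2) = 0.70490112
P = 27.0100 * 0.99733795 * 0.70490112 - 25.6100 * 1.00000000 * 0.66809074 = 1.8789

Answer: Price = 1.8789


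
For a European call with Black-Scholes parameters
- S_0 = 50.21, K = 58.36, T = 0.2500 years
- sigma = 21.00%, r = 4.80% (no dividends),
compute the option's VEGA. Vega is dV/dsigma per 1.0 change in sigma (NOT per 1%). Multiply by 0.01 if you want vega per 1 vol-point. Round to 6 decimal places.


d1 = -1.2657525106; d2 = -1.3707525106
phi(d1) = 0.1790655673; exp(-qT) = 1.0000000000; exp(-rT) = 0.9880717129
Vega = S * exp(-qT) * phi(d1) * sqrt(T) = 50.2100 * 1.0000000000 * 0.1790655673 * 0.5000000000 = 4.495441

Answer: Vega = 4.495441


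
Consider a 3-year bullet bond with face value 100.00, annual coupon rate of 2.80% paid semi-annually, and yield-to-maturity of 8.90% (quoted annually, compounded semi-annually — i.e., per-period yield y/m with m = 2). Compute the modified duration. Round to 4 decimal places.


Coupon per period c = face * coupon_rate / m = 1.400000
Periods per year m = 2; per-period yield y/m = 0.044500
Number of cashflows N = 6
Cashflows (t years, CF_t, discount factor 1/(1+y/m)^(m*t), PV):
  t = 0.5000: CF_t = 1.400000, DF = 0.957396, PV = 1.340354
  t = 1.0000: CF_t = 1.400000, DF = 0.916607, PV = 1.283250
  t = 1.5000: CF_t = 1.400000, DF = 0.877556, PV = 1.228578
  t = 2.0000: CF_t = 1.400000, DF = 0.840168, PV = 1.176235
  t = 2.5000: CF_t = 1.400000, DF = 0.804374, PV = 1.126123
  t = 3.0000: CF_t = 101.400000, DF = 0.770104, PV = 78.088537
Price P = sum_t PV_t = 84.243078
First compute Macaulay numerator sum_t t * PV_t:
  t * PV_t at t = 0.5000: 0.670177
  t * PV_t at t = 1.0000: 1.283250
  t * PV_t at t = 1.5000: 1.842867
  t * PV_t at t = 2.0000: 2.352471
  t * PV_t at t = 2.5000: 2.815307
  t * PV_t at t = 3.0000: 234.265612
Macaulay duration D = 243.229684 / 84.243078 = 2.887236
Modified duration = D / (1 + y/m) = 2.887236 / (1 + 0.044500) = 2.764228

Answer: Modified duration = 2.7642


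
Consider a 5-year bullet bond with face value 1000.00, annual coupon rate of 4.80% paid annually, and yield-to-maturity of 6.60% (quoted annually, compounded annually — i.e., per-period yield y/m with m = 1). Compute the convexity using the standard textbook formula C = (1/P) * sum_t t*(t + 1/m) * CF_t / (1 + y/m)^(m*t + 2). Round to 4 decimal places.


Coupon per period c = face * coupon_rate / m = 48.000000
Periods per year m = 1; per-period yield y/m = 0.066000
Number of cashflows N = 5
Cashflows (t years, CF_t, discount factor 1/(1+y/m)^(m*t), PV):
  t = 1.0000: CF_t = 48.000000, DF = 0.938086, PV = 45.028143
  t = 2.0000: CF_t = 48.000000, DF = 0.880006, PV = 42.240284
  t = 3.0000: CF_t = 48.000000, DF = 0.825521, PV = 39.625032
  t = 4.0000: CF_t = 48.000000, DF = 0.774410, PV = 37.171700
  t = 5.0000: CF_t = 1048.000000, DF = 0.726464, PV = 761.334060
Price P = sum_t PV_t = 925.399217
Convexity numerator sum_t t*(t + 1/m) * CF_t / (1+y/m)^(m*t + 2):
  t = 1.0000: term = 79.250064
  t = 2.0000: term = 223.030198
  t = 3.0000: term = 418.443147
  t = 4.0000: term = 654.226309
  t = 5.0000: term = 20099.354243
Convexity = (1/P) * sum = 21474.303961 / 925.399217 = 23.205449

Answer: Convexity = 23.2054


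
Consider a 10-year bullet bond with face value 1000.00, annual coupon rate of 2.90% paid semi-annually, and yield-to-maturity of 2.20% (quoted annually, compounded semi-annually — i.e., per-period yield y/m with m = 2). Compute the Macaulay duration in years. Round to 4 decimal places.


Answer: Macaulay duration = 8.7976 years

Derivation:
Coupon per period c = face * coupon_rate / m = 14.500000
Periods per year m = 2; per-period yield y/m = 0.011000
Number of cashflows N = 20
Cashflows (t years, CF_t, discount factor 1/(1+y/m)^(m*t), PV):
  t = 0.5000: CF_t = 14.500000, DF = 0.989120, PV = 14.342235
  t = 1.0000: CF_t = 14.500000, DF = 0.978358, PV = 14.186187
  t = 1.5000: CF_t = 14.500000, DF = 0.967713, PV = 14.031837
  t = 2.0000: CF_t = 14.500000, DF = 0.957184, PV = 13.879166
  t = 2.5000: CF_t = 14.500000, DF = 0.946769, PV = 13.728157
  t = 3.0000: CF_t = 14.500000, DF = 0.936468, PV = 13.578790
  t = 3.5000: CF_t = 14.500000, DF = 0.926279, PV = 13.431048
  t = 4.0000: CF_t = 14.500000, DF = 0.916201, PV = 13.284914
  t = 4.5000: CF_t = 14.500000, DF = 0.906232, PV = 13.140370
  t = 5.0000: CF_t = 14.500000, DF = 0.896372, PV = 12.997399
  t = 5.5000: CF_t = 14.500000, DF = 0.886620, PV = 12.855983
  t = 6.0000: CF_t = 14.500000, DF = 0.876973, PV = 12.716106
  t = 6.5000: CF_t = 14.500000, DF = 0.867431, PV = 12.577751
  t = 7.0000: CF_t = 14.500000, DF = 0.857993, PV = 12.440901
  t = 7.5000: CF_t = 14.500000, DF = 0.848658, PV = 12.305540
  t = 8.0000: CF_t = 14.500000, DF = 0.839424, PV = 12.171652
  t = 8.5000: CF_t = 14.500000, DF = 0.830291, PV = 12.039220
  t = 9.0000: CF_t = 14.500000, DF = 0.821257, PV = 11.908230
  t = 9.5000: CF_t = 14.500000, DF = 0.812322, PV = 11.778664
  t = 10.0000: CF_t = 1014.500000, DF = 0.803483, PV = 815.133871
Price P = sum_t PV_t = 1062.528021
Macaulay numerator sum_t t * PV_t:
  t * PV_t at t = 0.5000: 7.171118
  t * PV_t at t = 1.0000: 14.186187
  t * PV_t at t = 1.5000: 21.047756
  t * PV_t at t = 2.0000: 27.758333
  t * PV_t at t = 2.5000: 34.320391
  t * PV_t at t = 3.0000: 40.736370
  t * PV_t at t = 3.5000: 47.008669
  t * PV_t at t = 4.0000: 53.139657
  t * PV_t at t = 4.5000: 59.131666
  t * PV_t at t = 5.0000: 64.986994
  t * PV_t at t = 5.5000: 70.707907
  t * PV_t at t = 6.0000: 76.296635
  t * PV_t at t = 6.5000: 81.755379
  t * PV_t at t = 7.0000: 87.086305
  t * PV_t at t = 7.5000: 92.291548
  t * PV_t at t = 8.0000: 97.373213
  t * PV_t at t = 8.5000: 102.333372
  t * PV_t at t = 9.0000: 107.174067
  t * PV_t at t = 9.5000: 111.897311
  t * PV_t at t = 10.0000: 8151.338709
Macaulay duration D = (sum_t t * PV_t) / P = 9347.741587 / 1062.528021 = 8.797642


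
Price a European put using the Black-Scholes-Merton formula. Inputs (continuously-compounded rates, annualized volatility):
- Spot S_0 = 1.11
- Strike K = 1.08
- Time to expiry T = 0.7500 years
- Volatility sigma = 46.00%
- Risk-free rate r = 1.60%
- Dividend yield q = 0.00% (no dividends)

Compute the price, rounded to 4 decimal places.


d1 = (ln(S/K) + (r - q + 0.5*sigma^2) * T) / (sigma * sqrt(T)) = 0.29808588
d2 = d1 - sigma * sqrt(T) = -0.10028581
exp(-rT) = 0.98807171; exp(-qT) = 1.00000000
P = K * exp(-rT) * N(-d2) - S_0 * exp(-qT) * N(-d1)
N(-d1) = 0.38281881; N(-d2) = 0.53994129
P = 1.0800 * 0.98807171 * 0.53994129 - 1.1100 * 1.00000000 * 0.38281881 = 0.1513

Answer: Price = 0.1513


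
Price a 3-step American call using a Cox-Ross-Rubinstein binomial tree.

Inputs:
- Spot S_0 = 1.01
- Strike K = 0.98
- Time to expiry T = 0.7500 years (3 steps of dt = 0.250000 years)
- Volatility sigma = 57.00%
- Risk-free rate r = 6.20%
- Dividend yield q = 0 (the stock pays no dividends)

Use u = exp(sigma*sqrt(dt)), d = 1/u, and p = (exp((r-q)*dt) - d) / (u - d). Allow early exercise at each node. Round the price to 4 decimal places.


Answer: Price = V(0,0) = 0.2442

Derivation:
dt = T/N = 0.250000
u = exp(sigma*sqrt(dt)) = 1.329762; d = 1/u = 0.752014
p = (exp((r-q)*dt) - d) / (u - d) = 0.456266
Discount per step: exp(-r*dt) = 0.984620
Stock lattice S(k, i) with i counting down-moves:
  k=0: S(0,0) = 1.0100
  k=1: S(1,0) = 1.3431; S(1,1) = 0.7595
  k=2: S(2,0) = 1.7859; S(2,1) = 1.0100; S(2,2) = 0.5712
  k=3: S(3,0) = 2.3749; S(3,1) = 1.3431; S(3,2) = 0.7595; S(3,3) = 0.4295
Terminal payoffs V(N, i) = max(S_T - K, 0):
  V(3,0) = 1.394888; V(3,1) = 0.363060; V(3,2) = 0.000000; V(3,3) = 0.000000
Backward induction: V(k, i) = exp(-r*dt) * [p * V(k+1, i) + (1-p) * V(k+1, i+1)]; then take max(V_cont, immediate exercise) for American.
  V(2,0) = exp(-r*dt) * [p*1.394888 + (1-p)*0.363060] = 0.821023; exercise = 0.805950; V(2,0) = max -> 0.821023
  V(2,1) = exp(-r*dt) * [p*0.363060 + (1-p)*0.000000] = 0.163104; exercise = 0.030000; V(2,1) = max -> 0.163104
  V(2,2) = exp(-r*dt) * [p*0.000000 + (1-p)*0.000000] = 0.000000; exercise = 0.000000; V(2,2) = max -> 0.000000
  V(1,0) = exp(-r*dt) * [p*0.821023 + (1-p)*0.163104] = 0.456164; exercise = 0.363060; V(1,0) = max -> 0.456164
  V(1,1) = exp(-r*dt) * [p*0.163104 + (1-p)*0.000000] = 0.073274; exercise = 0.000000; V(1,1) = max -> 0.073274
  V(0,0) = exp(-r*dt) * [p*0.456164 + (1-p)*0.073274] = 0.244160; exercise = 0.030000; V(0,0) = max -> 0.244160


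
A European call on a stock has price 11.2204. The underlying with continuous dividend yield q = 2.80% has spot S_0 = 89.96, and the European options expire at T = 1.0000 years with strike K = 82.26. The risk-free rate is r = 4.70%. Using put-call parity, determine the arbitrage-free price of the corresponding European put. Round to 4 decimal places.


Answer: Put price = 2.2276

Derivation:
Put-call parity: C - P = S_0 * exp(-qT) - K * exp(-rT).
S_0 * exp(-qT) = 89.9600 * 0.97238837 = 87.47605748
K * exp(-rT) = 82.2600 * 0.95408740 = 78.48322933
P = C - S*exp(-qT) + K*exp(-rT)
P = 11.2204 - 87.47605748 + 78.48322933 = 2.2276


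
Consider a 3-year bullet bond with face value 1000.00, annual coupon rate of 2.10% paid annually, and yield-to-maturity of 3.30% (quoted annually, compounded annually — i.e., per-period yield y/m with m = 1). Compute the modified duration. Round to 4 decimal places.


Coupon per period c = face * coupon_rate / m = 21.000000
Periods per year m = 1; per-period yield y/m = 0.033000
Number of cashflows N = 3
Cashflows (t years, CF_t, discount factor 1/(1+y/m)^(m*t), PV):
  t = 1.0000: CF_t = 21.000000, DF = 0.968054, PV = 20.329138
  t = 2.0000: CF_t = 21.000000, DF = 0.937129, PV = 19.679708
  t = 3.0000: CF_t = 1021.000000, DF = 0.907192, PV = 926.242656
Price P = sum_t PV_t = 966.251502
First compute Macaulay numerator sum_t t * PV_t:
  t * PV_t at t = 1.0000: 20.329138
  t * PV_t at t = 2.0000: 39.359416
  t * PV_t at t = 3.0000: 2778.727968
Macaulay duration D = 2838.416522 / 966.251502 = 2.937555
Modified duration = D / (1 + y/m) = 2.937555 / (1 + 0.033000) = 2.843712

Answer: Modified duration = 2.8437


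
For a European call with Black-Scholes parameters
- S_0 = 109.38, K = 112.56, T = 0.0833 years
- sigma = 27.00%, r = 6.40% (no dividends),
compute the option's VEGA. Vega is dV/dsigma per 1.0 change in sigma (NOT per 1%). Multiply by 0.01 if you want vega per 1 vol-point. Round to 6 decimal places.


Answer: Vega = 12.174410

Derivation:
d1 = -0.2603840641; d2 = -0.3383107604
phi(d1) = 0.3856448296; exp(-qT) = 1.0000000000; exp(-rT) = 0.9946829856
Vega = S * exp(-qT) * phi(d1) * sqrt(T) = 109.3800 * 1.0000000000 * 0.3856448296 * 0.2886173938 = 12.174410


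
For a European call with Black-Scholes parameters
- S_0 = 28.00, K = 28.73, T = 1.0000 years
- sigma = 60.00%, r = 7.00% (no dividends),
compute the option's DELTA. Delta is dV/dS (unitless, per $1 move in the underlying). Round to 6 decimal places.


d1 = 0.3737710620; d2 = -0.2262289380
phi(d1) = 0.3720262225; exp(-qT) = 1.0000000000; exp(-rT) = 0.9323938199
N(d1) = 0.6457126746
Delta = exp(-qT) * N(d1) = 1.0000000000 * 0.6457126746 = 0.645713

Answer: Delta = 0.645713


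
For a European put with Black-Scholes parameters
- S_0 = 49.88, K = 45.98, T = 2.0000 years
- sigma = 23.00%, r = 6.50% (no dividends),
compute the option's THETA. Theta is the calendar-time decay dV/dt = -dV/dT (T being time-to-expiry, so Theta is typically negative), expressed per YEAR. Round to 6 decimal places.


Answer: Theta = -0.341685

Derivation:
d1 = 0.8125997390; d2 = 0.4873306196
phi(d1) = 0.2867634265; exp(-qT) = 1.0000000000; exp(-rT) = 0.8780954309
Theta = -S*exp(-qT)*phi(d1)*sigma/(2*sqrt(T)) + r*K*exp(-rT)*N(-d2) - q*S*exp(-qT)*N(-d1)
N(-d1) = 0.2082237906; N(-d2) = 0.3130120260; sqrt(T) = 1.4142135624
Term 1 = -49.8800 * 1.0000000000 * 0.2867634265 * 0.2300 / (2 * 1.4142135624) = -1.1631428313
Term 2 = 0.0650 * 45.9800 * 0.8780954309 * 0.3130120260 = 0.8214574345
Term 3 = 0 (no dividend yield, q = 0)
Theta = -1.1631428313 + (0.8214574345) + (0.0000000000) = -0.341685


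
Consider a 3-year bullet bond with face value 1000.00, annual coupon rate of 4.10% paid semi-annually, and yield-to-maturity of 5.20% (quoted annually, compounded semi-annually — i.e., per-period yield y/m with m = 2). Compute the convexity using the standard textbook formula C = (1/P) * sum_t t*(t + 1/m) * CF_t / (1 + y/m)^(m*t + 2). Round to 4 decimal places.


Answer: Convexity = 9.3151

Derivation:
Coupon per period c = face * coupon_rate / m = 20.500000
Periods per year m = 2; per-period yield y/m = 0.026000
Number of cashflows N = 6
Cashflows (t years, CF_t, discount factor 1/(1+y/m)^(m*t), PV):
  t = 0.5000: CF_t = 20.500000, DF = 0.974659, PV = 19.980507
  t = 1.0000: CF_t = 20.500000, DF = 0.949960, PV = 19.474178
  t = 1.5000: CF_t = 20.500000, DF = 0.925887, PV = 18.980680
  t = 2.0000: CF_t = 20.500000, DF = 0.902424, PV = 18.499689
  t = 2.5000: CF_t = 20.500000, DF = 0.879555, PV = 18.030886
  t = 3.0000: CF_t = 1020.500000, DF = 0.857266, PV = 874.840428
Price P = sum_t PV_t = 969.806368
Convexity numerator sum_t t*(t + 1/m) * CF_t / (1+y/m)^(m*t + 2):
  t = 0.5000: term = 9.490340
  t = 1.0000: term = 27.749533
  t = 1.5000: term = 54.092657
  t = 2.0000: term = 87.869813
  t = 2.5000: term = 128.464638
  t = 3.0000: term = 8726.165025
Convexity = (1/P) * sum = 9033.832006 / 969.806368 = 9.315088


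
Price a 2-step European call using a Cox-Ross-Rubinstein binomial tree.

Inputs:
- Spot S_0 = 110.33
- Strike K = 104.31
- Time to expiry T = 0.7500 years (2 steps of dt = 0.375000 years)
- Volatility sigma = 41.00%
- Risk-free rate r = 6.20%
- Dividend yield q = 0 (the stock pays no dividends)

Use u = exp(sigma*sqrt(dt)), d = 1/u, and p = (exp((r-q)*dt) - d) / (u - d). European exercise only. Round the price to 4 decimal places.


dt = T/N = 0.375000
u = exp(sigma*sqrt(dt)) = 1.285404; d = 1/u = 0.777966
p = (exp((r-q)*dt) - d) / (u - d) = 0.483915
Discount per step: exp(-r*dt) = 0.977018
Stock lattice S(k, i) with i counting down-moves:
  k=0: S(0,0) = 110.3300
  k=1: S(1,0) = 141.8186; S(1,1) = 85.8330
  k=2: S(2,0) = 182.2941; S(2,1) = 110.3300; S(2,2) = 66.7751
Terminal payoffs V(N, i) = max(S_T - K, 0):
  V(2,0) = 77.984092; V(2,1) = 6.020000; V(2,2) = 0.000000
Backward induction: V(k, i) = exp(-r*dt) * [p * V(k+1, i) + (1-p) * V(k+1, i+1)].
  V(1,0) = exp(-r*dt) * [p*77.984092 + (1-p)*6.020000] = 39.905803
  V(1,1) = exp(-r*dt) * [p*6.020000 + (1-p)*0.000000] = 2.846217
  V(0,0) = exp(-r*dt) * [p*39.905803 + (1-p)*2.846217] = 20.302336

Answer: Price = V(0,0) = 20.3023


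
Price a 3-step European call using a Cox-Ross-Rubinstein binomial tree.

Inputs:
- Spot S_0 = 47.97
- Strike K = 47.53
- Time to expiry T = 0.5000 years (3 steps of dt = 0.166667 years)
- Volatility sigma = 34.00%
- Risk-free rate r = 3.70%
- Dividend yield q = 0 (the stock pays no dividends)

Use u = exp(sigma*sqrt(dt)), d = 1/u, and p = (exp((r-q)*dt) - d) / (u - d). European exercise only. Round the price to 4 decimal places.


Answer: Price = V(0,0) = 5.5895

Derivation:
dt = T/N = 0.166667
u = exp(sigma*sqrt(dt)) = 1.148899; d = 1/u = 0.870398
p = (exp((r-q)*dt) - d) / (u - d) = 0.487565
Discount per step: exp(-r*dt) = 0.993852
Stock lattice S(k, i) with i counting down-moves:
  k=0: S(0,0) = 47.9700
  k=1: S(1,0) = 55.1127; S(1,1) = 41.7530
  k=2: S(2,0) = 63.3190; S(2,1) = 47.9700; S(2,2) = 36.3417
  k=3: S(3,0) = 72.7471; S(3,1) = 55.1127; S(3,2) = 41.7530; S(3,3) = 31.6318
Terminal payoffs V(N, i) = max(S_T - K, 0):
  V(3,0) = 25.217102; V(3,1) = 7.582703; V(3,2) = 0.000000; V(3,3) = 0.000000
Backward induction: V(k, i) = exp(-r*dt) * [p * V(k+1, i) + (1-p) * V(k+1, i+1)].
  V(2,0) = exp(-r*dt) * [p*25.217102 + (1-p)*7.582703] = 16.081150
  V(2,1) = exp(-r*dt) * [p*7.582703 + (1-p)*0.000000] = 3.674334
  V(2,2) = exp(-r*dt) * [p*0.000000 + (1-p)*0.000000] = 0.000000
  V(1,0) = exp(-r*dt) * [p*16.081150 + (1-p)*3.674334] = 9.663690
  V(1,1) = exp(-r*dt) * [p*3.674334 + (1-p)*0.000000] = 1.780464
  V(0,0) = exp(-r*dt) * [p*9.663690 + (1-p)*1.780464] = 5.589476


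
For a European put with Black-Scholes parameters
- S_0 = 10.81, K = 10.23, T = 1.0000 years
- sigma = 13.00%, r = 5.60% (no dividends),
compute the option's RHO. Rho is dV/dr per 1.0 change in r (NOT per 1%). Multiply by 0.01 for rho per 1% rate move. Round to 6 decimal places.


d1 = 0.9199773207; d2 = 0.7899773207
phi(d1) = 0.2612917530; exp(-qT) = 1.0000000000; exp(-rT) = 0.9455391359
N(-d2) = 0.2147705067
Rho = -K*T*exp(-rT)*N(-d2) = -10.2300 * 1.0000 * 0.9455391359 * 0.2147705067 = -2.077446

Answer: Rho = -2.077446


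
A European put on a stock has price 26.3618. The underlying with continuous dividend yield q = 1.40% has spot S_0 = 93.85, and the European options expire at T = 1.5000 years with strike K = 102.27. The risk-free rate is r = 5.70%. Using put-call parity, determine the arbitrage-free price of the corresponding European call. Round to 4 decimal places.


Put-call parity: C - P = S_0 * exp(-qT) - K * exp(-rT).
S_0 * exp(-qT) = 93.8500 * 0.97921896 = 91.89969982
K * exp(-rT) = 102.2700 * 0.91805314 = 93.88929494
C = P + S*exp(-qT) - K*exp(-rT)
C = 26.3618 + 91.89969982 - 93.88929494 = 24.3722

Answer: Call price = 24.3722


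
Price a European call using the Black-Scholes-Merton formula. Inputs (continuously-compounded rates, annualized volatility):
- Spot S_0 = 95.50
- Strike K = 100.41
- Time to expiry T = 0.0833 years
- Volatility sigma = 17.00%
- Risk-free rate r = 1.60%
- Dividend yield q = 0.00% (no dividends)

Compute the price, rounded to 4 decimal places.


d1 = (ln(S/K) + (r - q + 0.5*sigma^2) * T) / (sigma * sqrt(T)) = -0.97012357
d2 = d1 - sigma * sqrt(T) = -1.01918853
exp(-rT) = 0.99866809; exp(-qT) = 1.00000000
C = S_0 * exp(-qT) * N(d1) - K * exp(-rT) * N(d2)
N(d1) = 0.16599245; N(d2) = 0.15405674
C = 95.5000 * 1.00000000 * 0.16599245 - 100.4100 * 0.99866809 * 0.15405674 = 0.4040

Answer: Price = 0.4040


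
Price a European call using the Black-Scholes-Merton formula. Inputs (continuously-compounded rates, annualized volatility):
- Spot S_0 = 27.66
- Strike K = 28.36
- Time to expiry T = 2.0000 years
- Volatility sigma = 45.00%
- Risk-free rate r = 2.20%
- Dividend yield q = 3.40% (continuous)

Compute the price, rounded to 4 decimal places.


Answer: Price = 5.9839

Derivation:
d1 = (ln(S/K) + (r - q + 0.5*sigma^2) * T) / (sigma * sqrt(T)) = 0.24121396
d2 = d1 - sigma * sqrt(T) = -0.39518214
exp(-rT) = 0.95695396; exp(-qT) = 0.93426047
C = S_0 * exp(-qT) * N(d1) - K * exp(-rT) * N(d2)
N(d1) = 0.59530535; N(d2) = 0.34635424
C = 27.6600 * 0.93426047 * 0.59530535 - 28.3600 * 0.95695396 * 0.34635424 = 5.9839


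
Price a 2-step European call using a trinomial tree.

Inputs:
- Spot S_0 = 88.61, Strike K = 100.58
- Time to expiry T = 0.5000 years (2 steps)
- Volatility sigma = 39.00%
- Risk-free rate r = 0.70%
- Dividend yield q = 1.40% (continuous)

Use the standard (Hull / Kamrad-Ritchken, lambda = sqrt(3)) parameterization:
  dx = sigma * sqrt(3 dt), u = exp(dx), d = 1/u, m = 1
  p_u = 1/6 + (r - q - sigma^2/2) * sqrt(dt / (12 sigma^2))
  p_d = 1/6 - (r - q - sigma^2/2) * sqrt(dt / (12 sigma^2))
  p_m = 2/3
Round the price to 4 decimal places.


dt = T/N = 0.250000; dx = sigma*sqrt(3*dt) = 0.337750
u = exp(dx) = 1.401790; d = 1/u = 0.713374
p_u = 0.135930, p_m = 0.666667, p_d = 0.197403
Discount per step: exp(-r*dt) = 0.998252
Stock lattice S(k, j) with j the centered position index:
  k=0: S(0,+0) = 88.6100
  k=1: S(1,-1) = 63.2120; S(1,+0) = 88.6100; S(1,+1) = 124.2126
  k=2: S(2,-2) = 45.0938; S(2,-1) = 63.2120; S(2,+0) = 88.6100; S(2,+1) = 124.2126; S(2,+2) = 174.1200
Terminal payoffs V(N, j) = max(S_T - K, 0):
  V(2,-2) = 0.000000; V(2,-1) = 0.000000; V(2,+0) = 0.000000; V(2,+1) = 23.632601; V(2,+2) = 73.539968
Backward induction: V(k, j) = exp(-r*dt) * [p_u * V(k+1, j+1) + p_m * V(k+1, j) + p_d * V(k+1, j-1)]
  V(1,-1) = exp(-r*dt) * [p_u*0.000000 + p_m*0.000000 + p_d*0.000000] = 0.000000
  V(1,+0) = exp(-r*dt) * [p_u*23.632601 + p_m*0.000000 + p_d*0.000000] = 3.206767
  V(1,+1) = exp(-r*dt) * [p_u*73.539968 + p_m*23.632601 + p_d*0.000000] = 25.706342
  V(0,+0) = exp(-r*dt) * [p_u*25.706342 + p_m*3.206767 + p_d*0.000000] = 5.622264

Answer: Price = V(0,0) = 5.6223


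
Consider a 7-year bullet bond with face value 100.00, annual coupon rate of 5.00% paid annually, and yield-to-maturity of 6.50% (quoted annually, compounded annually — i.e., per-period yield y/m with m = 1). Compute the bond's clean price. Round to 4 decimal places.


Coupon per period c = face * coupon_rate / m = 5.000000
Periods per year m = 1; per-period yield y/m = 0.065000
Number of cashflows N = 7
Cashflows (t years, CF_t, discount factor 1/(1+y/m)^(m*t), PV):
  t = 1.0000: CF_t = 5.000000, DF = 0.938967, PV = 4.694836
  t = 2.0000: CF_t = 5.000000, DF = 0.881659, PV = 4.408296
  t = 3.0000: CF_t = 5.000000, DF = 0.827849, PV = 4.139245
  t = 4.0000: CF_t = 5.000000, DF = 0.777323, PV = 3.886615
  t = 5.0000: CF_t = 5.000000, DF = 0.729881, PV = 3.649404
  t = 6.0000: CF_t = 5.000000, DF = 0.685334, PV = 3.426671
  t = 7.0000: CF_t = 105.000000, DF = 0.643506, PV = 67.568153
Price P = sum_t PV_t = 91.773220

Answer: Price = 91.7732


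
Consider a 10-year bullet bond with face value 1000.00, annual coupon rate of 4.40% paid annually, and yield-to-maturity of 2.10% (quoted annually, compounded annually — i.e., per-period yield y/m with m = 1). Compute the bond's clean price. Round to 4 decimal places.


Answer: Price = 1205.5227

Derivation:
Coupon per period c = face * coupon_rate / m = 44.000000
Periods per year m = 1; per-period yield y/m = 0.021000
Number of cashflows N = 10
Cashflows (t years, CF_t, discount factor 1/(1+y/m)^(m*t), PV):
  t = 1.0000: CF_t = 44.000000, DF = 0.979432, PV = 43.095005
  t = 2.0000: CF_t = 44.000000, DF = 0.959287, PV = 42.208624
  t = 3.0000: CF_t = 44.000000, DF = 0.939556, PV = 41.340474
  t = 4.0000: CF_t = 44.000000, DF = 0.920231, PV = 40.490180
  t = 5.0000: CF_t = 44.000000, DF = 0.901304, PV = 39.657375
  t = 6.0000: CF_t = 44.000000, DF = 0.882766, PV = 38.841699
  t = 7.0000: CF_t = 44.000000, DF = 0.864609, PV = 38.042801
  t = 8.0000: CF_t = 44.000000, DF = 0.846826, PV = 37.260334
  t = 9.0000: CF_t = 44.000000, DF = 0.829408, PV = 36.493961
  t = 10.0000: CF_t = 1044.000000, DF = 0.812349, PV = 848.092217
Price P = sum_t PV_t = 1205.522669


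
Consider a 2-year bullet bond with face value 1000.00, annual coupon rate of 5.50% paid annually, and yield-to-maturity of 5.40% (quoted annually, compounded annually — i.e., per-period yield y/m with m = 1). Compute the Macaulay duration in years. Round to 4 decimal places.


Answer: Macaulay duration = 1.9479 years

Derivation:
Coupon per period c = face * coupon_rate / m = 55.000000
Periods per year m = 1; per-period yield y/m = 0.054000
Number of cashflows N = 2
Cashflows (t years, CF_t, discount factor 1/(1+y/m)^(m*t), PV):
  t = 1.0000: CF_t = 55.000000, DF = 0.948767, PV = 52.182163
  t = 2.0000: CF_t = 1055.000000, DF = 0.900158, PV = 949.666761
Price P = sum_t PV_t = 1001.848925
Macaulay numerator sum_t t * PV_t:
  t * PV_t at t = 1.0000: 52.182163
  t * PV_t at t = 2.0000: 1899.333523
Macaulay duration D = (sum_t t * PV_t) / P = 1951.515686 / 1001.848925 = 1.947914


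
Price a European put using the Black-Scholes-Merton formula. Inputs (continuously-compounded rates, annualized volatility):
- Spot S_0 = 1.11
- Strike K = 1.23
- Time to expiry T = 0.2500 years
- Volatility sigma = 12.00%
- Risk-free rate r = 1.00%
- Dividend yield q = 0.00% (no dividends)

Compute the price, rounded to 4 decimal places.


d1 = (ln(S/K) + (r - q + 0.5*sigma^2) * T) / (sigma * sqrt(T)) = -1.63923590
d2 = d1 - sigma * sqrt(T) = -1.69923590
exp(-rT) = 0.99750312; exp(-qT) = 1.00000000
P = K * exp(-rT) * N(-d2) - S_0 * exp(-qT) * N(-d1)
N(-d1) = 0.94941793; N(-d2) = 0.95536263
P = 1.2300 * 0.99750312 * 0.95536263 - 1.1100 * 1.00000000 * 0.94941793 = 0.1183

Answer: Price = 0.1183


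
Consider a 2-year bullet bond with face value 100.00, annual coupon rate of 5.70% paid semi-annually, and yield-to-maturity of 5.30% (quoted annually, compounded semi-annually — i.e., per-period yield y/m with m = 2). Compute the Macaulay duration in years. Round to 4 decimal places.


Coupon per period c = face * coupon_rate / m = 2.850000
Periods per year m = 2; per-period yield y/m = 0.026500
Number of cashflows N = 4
Cashflows (t years, CF_t, discount factor 1/(1+y/m)^(m*t), PV):
  t = 0.5000: CF_t = 2.850000, DF = 0.974184, PV = 2.776425
  t = 1.0000: CF_t = 2.850000, DF = 0.949035, PV = 2.704749
  t = 1.5000: CF_t = 2.850000, DF = 0.924535, PV = 2.634923
  t = 2.0000: CF_t = 102.850000, DF = 0.900667, PV = 92.633587
Price P = sum_t PV_t = 100.749684
Macaulay numerator sum_t t * PV_t:
  t * PV_t at t = 0.5000: 1.388212
  t * PV_t at t = 1.0000: 2.704749
  t * PV_t at t = 1.5000: 3.952385
  t * PV_t at t = 2.0000: 185.267174
Macaulay duration D = (sum_t t * PV_t) / P = 193.312520 / 100.749684 = 1.918741

Answer: Macaulay duration = 1.9187 years


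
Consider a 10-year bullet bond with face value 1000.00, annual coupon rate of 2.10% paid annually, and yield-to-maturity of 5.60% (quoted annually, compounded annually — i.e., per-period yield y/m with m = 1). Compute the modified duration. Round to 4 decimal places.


Answer: Modified duration = 8.4689

Derivation:
Coupon per period c = face * coupon_rate / m = 21.000000
Periods per year m = 1; per-period yield y/m = 0.056000
Number of cashflows N = 10
Cashflows (t years, CF_t, discount factor 1/(1+y/m)^(m*t), PV):
  t = 1.0000: CF_t = 21.000000, DF = 0.946970, PV = 19.886364
  t = 2.0000: CF_t = 21.000000, DF = 0.896752, PV = 18.831784
  t = 3.0000: CF_t = 21.000000, DF = 0.849197, PV = 17.833129
  t = 4.0000: CF_t = 21.000000, DF = 0.804163, PV = 16.887432
  t = 5.0000: CF_t = 21.000000, DF = 0.761518, PV = 15.991887
  t = 6.0000: CF_t = 21.000000, DF = 0.721135, PV = 15.143832
  t = 7.0000: CF_t = 21.000000, DF = 0.682893, PV = 14.340750
  t = 8.0000: CF_t = 21.000000, DF = 0.646679, PV = 13.580256
  t = 9.0000: CF_t = 21.000000, DF = 0.612385, PV = 12.860091
  t = 10.0000: CF_t = 1021.000000, DF = 0.579910, PV = 592.088410
Price P = sum_t PV_t = 737.443934
First compute Macaulay numerator sum_t t * PV_t:
  t * PV_t at t = 1.0000: 19.886364
  t * PV_t at t = 2.0000: 37.663567
  t * PV_t at t = 3.0000: 53.499386
  t * PV_t at t = 4.0000: 67.549729
  t * PV_t at t = 5.0000: 79.959433
  t * PV_t at t = 6.0000: 90.862993
  t * PV_t at t = 7.0000: 100.385251
  t * PV_t at t = 8.0000: 108.642046
  t * PV_t at t = 9.0000: 115.740816
  t * PV_t at t = 10.0000: 5920.884102
Macaulay duration D = 6595.073687 / 737.443934 = 8.943153
Modified duration = D / (1 + y/m) = 8.943153 / (1 + 0.056000) = 8.468895


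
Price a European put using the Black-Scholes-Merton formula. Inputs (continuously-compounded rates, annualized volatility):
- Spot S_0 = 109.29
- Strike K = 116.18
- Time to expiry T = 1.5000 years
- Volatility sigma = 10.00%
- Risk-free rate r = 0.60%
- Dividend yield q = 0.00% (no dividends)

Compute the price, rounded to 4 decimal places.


d1 = (ln(S/K) + (r - q + 0.5*sigma^2) * T) / (sigma * sqrt(T)) = -0.36444989
d2 = d1 - sigma * sqrt(T) = -0.48692437
exp(-rT) = 0.99104038; exp(-qT) = 1.00000000
P = K * exp(-rT) * N(-d2) - S_0 * exp(-qT) * N(-d1)
N(-d1) = 0.64223896; N(-d2) = 0.68684404
P = 116.1800 * 0.99104038 * 0.68684404 - 109.2900 * 1.00000000 * 0.64223896 = 8.8923

Answer: Price = 8.8923


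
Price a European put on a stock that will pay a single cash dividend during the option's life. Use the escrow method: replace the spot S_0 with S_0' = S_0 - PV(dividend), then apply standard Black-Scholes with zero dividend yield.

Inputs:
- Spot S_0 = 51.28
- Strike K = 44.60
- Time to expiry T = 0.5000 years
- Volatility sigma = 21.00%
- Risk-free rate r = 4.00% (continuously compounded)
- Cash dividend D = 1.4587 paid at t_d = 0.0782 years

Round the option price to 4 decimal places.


Answer: Price = 0.7196

Derivation:
PV(D) = D * exp(-r * t_d) = 1.4587 * 0.99687689 = 1.45414432
S_0' = S_0 - PV(D) = 51.2800 - 1.45414432 = 49.82585568
d1 = (ln(S_0'/K) + (r + sigma^2/2)*T) / (sigma*sqrt(T)) = 0.95510045
d2 = d1 - sigma*sqrt(T) = 0.80660802
exp(-rT) = 0.98019867
N(-d1) = 0.16976345; N(-d2) = 0.20994617
P = K * exp(-rT) * N(-d2) - S_0' * N(-d1) = 44.6000 * 0.98019867 * 0.20994617 - 49.82585568 * 0.16976345 = 0.7196
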